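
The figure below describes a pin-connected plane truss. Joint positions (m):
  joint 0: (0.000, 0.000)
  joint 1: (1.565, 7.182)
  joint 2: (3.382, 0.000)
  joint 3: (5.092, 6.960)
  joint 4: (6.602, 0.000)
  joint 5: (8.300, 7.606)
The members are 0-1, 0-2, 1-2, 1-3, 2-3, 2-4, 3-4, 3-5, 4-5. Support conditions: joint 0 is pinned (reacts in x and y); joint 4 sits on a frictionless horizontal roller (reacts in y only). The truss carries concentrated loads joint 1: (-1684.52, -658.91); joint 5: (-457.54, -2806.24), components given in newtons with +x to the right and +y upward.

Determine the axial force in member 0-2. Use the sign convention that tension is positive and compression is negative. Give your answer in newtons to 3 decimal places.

-1675.612

N=6 nodes, M=9 members, R=3 reactions → 2N=12, M+R=12
member 0 (0-1): L=7.3505, (cx,cy)=(0.2129,0.9771)
member 1 (0-2): L=3.3820, (cx,cy)=(1.0000,0.0000)
member 2 (1-2): L=7.4083, (cx,cy)=(0.2453,-0.9695)
member 3 (1-3): L=3.5340, (cx,cy)=(0.9980,-0.0628)
member 4 (2-3): L=7.1670, (cx,cy)=(0.2386,0.9711)
member 5 (2-4): L=3.2200, (cx,cy)=(1.0000,0.0000)
member 6 (3-4): L=7.1219, (cx,cy)=(0.2120,-0.9773)
member 7 (3-5): L=3.2724, (cx,cy)=(0.9803,0.1974)
member 8 (4-5): L=7.7932, (cx,cy)=(0.2179,0.9760)
solve A·x = −loads:
  F[0-1] = -2190.8262 N (compression)
  F[0-2] = -1675.6118 N (compression)
  F[1-2] = +1472.7348 N (tension)
  F[1-3] = +858.5556 N (tension)
  F[2-3] = -1470.2119 N (compression)
  F[2-4] = -963.6162 N (compression)
  F[3-4] = +1552.6039 N (tension)
  F[3-5] = +180.4415 N (tension)
  F[4-5] = -2911.8164 N (compression)
  Rx@0 = +2142.0600 N
  Ry@0 = +2140.5947 N
  Ry@4 = +1324.5553 N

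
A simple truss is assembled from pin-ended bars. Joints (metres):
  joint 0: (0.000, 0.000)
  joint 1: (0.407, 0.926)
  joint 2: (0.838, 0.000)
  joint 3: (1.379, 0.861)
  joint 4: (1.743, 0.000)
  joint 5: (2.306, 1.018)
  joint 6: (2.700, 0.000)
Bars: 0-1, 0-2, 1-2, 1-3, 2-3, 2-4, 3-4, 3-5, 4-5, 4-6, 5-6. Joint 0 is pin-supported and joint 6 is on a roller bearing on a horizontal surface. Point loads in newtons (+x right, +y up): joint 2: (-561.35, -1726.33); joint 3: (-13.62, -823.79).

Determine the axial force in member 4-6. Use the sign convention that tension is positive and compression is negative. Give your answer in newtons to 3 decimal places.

N=7 nodes, M=11 members, R=3 reactions → 2N=14, M+R=14
member 0 (0-1): L=1.0115, (cx,cy)=(0.4024,0.9155)
member 1 (0-2): L=0.8380, (cx,cy)=(1.0000,0.0000)
member 2 (1-2): L=1.0214, (cx,cy)=(0.4220,-0.9066)
member 3 (1-3): L=0.9742, (cx,cy)=(0.9978,-0.0667)
member 4 (2-3): L=1.0169, (cx,cy)=(0.5320,0.8467)
member 5 (2-4): L=0.9050, (cx,cy)=(1.0000,0.0000)
member 6 (3-4): L=0.9348, (cx,cy)=(0.3894,-0.9211)
member 7 (3-5): L=0.9402, (cx,cy)=(0.9860,0.1670)
member 8 (4-5): L=1.1633, (cx,cy)=(0.4840,0.8751)
member 9 (4-6): L=0.9570, (cx,cy)=(1.0000,0.0000)
member 10 (5-6): L=1.0916, (cx,cy)=(0.3609,-0.9326)
solve A·x = −loads:
  F[0-1] = -1745.4523 N (compression)
  F[0-2] = +127.3549 N (tension)
  F[1-2] = +1872.6143 N (tension)
  F[1-3] = -1495.8530 N (compression)
  F[2-3] = +33.7809 N (tension)
  F[2-4] = +1460.9271 N (tension)
  F[3-4] = -1215.4053 N (compression)
  F[3-5] = -1001.7183 N (compression)
  F[4-5] = +1279.2698 N (tension)
  F[4-6] = +368.5338 N (tension)
  F[5-6] = -1021.0313 N (compression)
  Rx@0 = +574.9700 N
  Ry@0 = +1597.9185 N
  Ry@6 = +952.2015 N

368.534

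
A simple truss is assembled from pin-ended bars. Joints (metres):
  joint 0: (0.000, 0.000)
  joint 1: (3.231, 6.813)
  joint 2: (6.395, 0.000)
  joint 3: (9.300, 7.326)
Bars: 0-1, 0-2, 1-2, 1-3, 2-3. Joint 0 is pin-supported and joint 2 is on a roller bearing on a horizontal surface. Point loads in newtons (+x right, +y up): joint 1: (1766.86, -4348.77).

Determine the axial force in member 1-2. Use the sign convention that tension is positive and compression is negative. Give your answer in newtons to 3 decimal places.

N=4 nodes, M=5 members, R=3 reactions → 2N=8, M+R=8
member 0 (0-1): L=7.5403, (cx,cy)=(0.4285,0.9035)
member 1 (0-2): L=6.3950, (cx,cy)=(1.0000,0.0000)
member 2 (1-2): L=7.5118, (cx,cy)=(0.4212,-0.9070)
member 3 (1-3): L=6.0906, (cx,cy)=(0.9964,0.0842)
member 4 (2-3): L=7.8809, (cx,cy)=(0.3686,0.9296)
solve A·x = −loads:
  F[0-1] = -297.9999 N (compression)
  F[0-2] = +1894.5520 N (tension)
  F[1-2] = -4497.9732 N (compression)
  F[1-3] = -0.0000 N (compression)
  F[2-3] = +0.0000 N (tension)
  Rx@0 = -1766.8600 N
  Ry@0 = +269.2558 N
  Ry@2 = +4079.5142 N

-4497.973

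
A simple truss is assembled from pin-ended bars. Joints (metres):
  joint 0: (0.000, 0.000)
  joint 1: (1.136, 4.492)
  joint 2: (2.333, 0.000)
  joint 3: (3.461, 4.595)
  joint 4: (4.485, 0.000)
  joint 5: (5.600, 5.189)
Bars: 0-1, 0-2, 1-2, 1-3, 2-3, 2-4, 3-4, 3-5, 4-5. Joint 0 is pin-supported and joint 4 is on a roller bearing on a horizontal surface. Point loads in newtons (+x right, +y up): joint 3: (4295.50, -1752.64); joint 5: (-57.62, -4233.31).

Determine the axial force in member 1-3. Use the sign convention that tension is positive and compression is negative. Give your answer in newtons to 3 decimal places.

2562.101

N=6 nodes, M=9 members, R=3 reactions → 2N=12, M+R=12
member 0 (0-1): L=4.6334, (cx,cy)=(0.2452,0.9695)
member 1 (0-2): L=2.3330, (cx,cy)=(1.0000,0.0000)
member 2 (1-2): L=4.6487, (cx,cy)=(0.2575,-0.9663)
member 3 (1-3): L=2.3273, (cx,cy)=(0.9990,0.0443)
member 4 (2-3): L=4.7314, (cx,cy)=(0.2384,0.9712)
member 5 (2-4): L=2.1520, (cx,cy)=(1.0000,0.0000)
member 6 (3-4): L=4.7077, (cx,cy)=(0.2175,-0.9761)
member 7 (3-5): L=2.2199, (cx,cy)=(0.9635,0.2676)
member 8 (4-5): L=5.3074, (cx,cy)=(0.2101,0.9777)
solve A·x = −loads:
  F[0-1] = +5143.4436 N (tension)
  F[0-2] = +2976.8342 N (tension)
  F[1-2] = -5043.1137 N (compression)
  F[1-3] = +2562.1005 N (tension)
  F[2-3] = +5017.7504 N (tension)
  F[2-4] = +482.0290 N (tension)
  F[3-4] = -6646.6182 N (compression)
  F[3-5] = +940.3803 N (tension)
  F[4-5] = -4587.3031 N (compression)
  Rx@0 = -4237.8800 N
  Ry@0 = -4986.4592 N
  Ry@4 = +10972.4092 N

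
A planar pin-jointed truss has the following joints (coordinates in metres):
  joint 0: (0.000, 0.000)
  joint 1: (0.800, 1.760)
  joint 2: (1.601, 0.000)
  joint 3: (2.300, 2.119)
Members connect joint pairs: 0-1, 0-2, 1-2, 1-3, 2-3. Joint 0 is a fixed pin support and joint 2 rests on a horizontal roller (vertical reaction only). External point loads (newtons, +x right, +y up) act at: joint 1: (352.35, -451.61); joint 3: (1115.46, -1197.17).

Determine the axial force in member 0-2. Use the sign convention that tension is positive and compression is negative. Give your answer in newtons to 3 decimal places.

N=4 nodes, M=5 members, R=3 reactions → 2N=8, M+R=8
member 0 (0-1): L=1.9333, (cx,cy)=(0.4138,0.9104)
member 1 (0-2): L=1.6010, (cx,cy)=(1.0000,0.0000)
member 2 (1-2): L=1.9337, (cx,cy)=(0.4142,-0.9102)
member 3 (1-3): L=1.5424, (cx,cy)=(0.9725,0.2328)
member 4 (2-3): L=2.2313, (cx,cy)=(0.3133,0.9497)
solve A·x = −loads:
  F[0-1] = +2373.1634 N (tension)
  F[0-2] = +485.7880 N (tension)
  F[1-2] = -2438.6507 N (compression)
  F[1-3] = +1686.1493 N (tension)
  F[2-3] = -1673.8939 N (compression)
  Rx@0 = -1467.8100 N
  Ry@0 = -2160.4484 N
  Ry@2 = +3809.2284 N

485.788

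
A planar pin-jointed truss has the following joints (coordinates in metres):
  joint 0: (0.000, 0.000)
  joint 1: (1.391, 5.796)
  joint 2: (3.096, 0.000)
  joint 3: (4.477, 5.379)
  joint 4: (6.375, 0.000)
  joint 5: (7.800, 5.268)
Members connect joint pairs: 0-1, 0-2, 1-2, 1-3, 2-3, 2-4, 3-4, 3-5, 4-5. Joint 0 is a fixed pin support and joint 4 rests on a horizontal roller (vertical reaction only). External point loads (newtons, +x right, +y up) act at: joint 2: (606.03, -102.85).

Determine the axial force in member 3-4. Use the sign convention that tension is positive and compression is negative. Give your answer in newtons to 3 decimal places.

-52.967

N=6 nodes, M=9 members, R=3 reactions → 2N=12, M+R=12
member 0 (0-1): L=5.9606, (cx,cy)=(0.2334,0.9724)
member 1 (0-2): L=3.0960, (cx,cy)=(1.0000,0.0000)
member 2 (1-2): L=6.0416, (cx,cy)=(0.2822,-0.9594)
member 3 (1-3): L=3.1140, (cx,cy)=(0.9910,-0.1339)
member 4 (2-3): L=5.5534, (cx,cy)=(0.2487,0.9686)
member 5 (2-4): L=3.2790, (cx,cy)=(1.0000,0.0000)
member 6 (3-4): L=5.7040, (cx,cy)=(0.3327,-0.9430)
member 7 (3-5): L=3.3249, (cx,cy)=(0.9994,-0.0334)
member 8 (4-5): L=5.4573, (cx,cy)=(0.2611,0.9653)
solve A·x = −loads:
  F[0-1] = -54.4033 N (compression)
  F[0-2] = +618.7259 N (tension)
  F[1-2] = +59.2875 N (tension)
  F[1-3] = -29.6950 N (compression)
  F[2-3] = +47.4633 N (tension)
  F[2-4] = +17.6246 N (tension)
  F[3-4] = -52.9671 N (compression)
  F[3-5] = +0.0000 N (tension)
  F[4-5] = -0.0000 N (compression)
  Rx@0 = -606.0300 N
  Ry@0 = +52.9012 N
  Ry@4 = +49.9488 N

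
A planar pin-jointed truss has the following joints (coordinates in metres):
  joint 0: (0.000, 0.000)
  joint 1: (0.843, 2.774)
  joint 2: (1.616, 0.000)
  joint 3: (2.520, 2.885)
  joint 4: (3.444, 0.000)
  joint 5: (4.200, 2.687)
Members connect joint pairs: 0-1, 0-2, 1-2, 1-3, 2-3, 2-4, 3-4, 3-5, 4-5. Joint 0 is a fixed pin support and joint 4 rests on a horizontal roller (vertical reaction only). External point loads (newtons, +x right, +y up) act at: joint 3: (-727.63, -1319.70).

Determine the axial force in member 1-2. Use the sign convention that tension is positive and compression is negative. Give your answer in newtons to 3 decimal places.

N=6 nodes, M=9 members, R=3 reactions → 2N=12, M+R=12
member 0 (0-1): L=2.8993, (cx,cy)=(0.2908,0.9568)
member 1 (0-2): L=1.6160, (cx,cy)=(1.0000,0.0000)
member 2 (1-2): L=2.8797, (cx,cy)=(0.2684,-0.9633)
member 3 (1-3): L=1.6807, (cx,cy)=(0.9978,0.0660)
member 4 (2-3): L=3.0233, (cx,cy)=(0.2990,0.9543)
member 5 (2-4): L=1.8280, (cx,cy)=(1.0000,0.0000)
member 6 (3-4): L=3.0294, (cx,cy)=(0.3050,-0.9523)
member 7 (3-5): L=1.6916, (cx,cy)=(0.9931,-0.1170)
member 8 (4-5): L=2.7913, (cx,cy)=(0.2708,0.9626)
solve A·x = −loads:
  F[0-1] = -1007.1054 N (compression)
  F[0-2] = -434.8005 N (compression)
  F[1-2] = +962.4337 N (tension)
  F[1-3] = -552.3834 N (compression)
  F[2-3] = -971.5598 N (compression)
  F[2-4] = +114.0529 N (tension)
  F[3-4] = -373.9252 N (compression)
  F[3-5] = +0.0000 N (tension)
  F[4-5] = -0.0000 N (compression)
  Rx@0 = +727.6300 N
  Ry@0 = +963.5933 N
  Ry@4 = +356.1067 N

962.434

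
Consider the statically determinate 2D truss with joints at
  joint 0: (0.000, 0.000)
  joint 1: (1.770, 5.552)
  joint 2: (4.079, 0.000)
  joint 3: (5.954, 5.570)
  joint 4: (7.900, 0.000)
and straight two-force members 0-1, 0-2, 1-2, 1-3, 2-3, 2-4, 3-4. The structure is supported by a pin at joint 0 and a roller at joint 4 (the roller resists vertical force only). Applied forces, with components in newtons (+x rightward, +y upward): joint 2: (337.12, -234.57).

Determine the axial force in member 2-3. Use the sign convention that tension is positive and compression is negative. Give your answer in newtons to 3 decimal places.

128.171

N=5 nodes, M=7 members, R=3 reactions → 2N=10, M+R=10
member 0 (0-1): L=5.8273, (cx,cy)=(0.3037,0.9528)
member 1 (0-2): L=4.0790, (cx,cy)=(1.0000,0.0000)
member 2 (1-2): L=6.0130, (cx,cy)=(0.3840,-0.9233)
member 3 (1-3): L=4.1840, (cx,cy)=(1.0000,0.0043)
member 4 (2-3): L=5.8771, (cx,cy)=(0.3190,0.9477)
member 5 (2-4): L=3.8210, (cx,cy)=(1.0000,0.0000)
member 6 (3-4): L=5.9002, (cx,cy)=(0.3298,-0.9440)
solve A·x = −loads:
  F[0-1] = -119.0807 N (compression)
  F[0-2] = +373.2898 N (tension)
  F[1-2] = +122.4875 N (tension)
  F[1-3] = -83.2059 N (compression)
  F[2-3] = +128.1711 N (tension)
  F[2-4] = +42.3143 N (tension)
  F[3-4] = -128.2943 N (compression)
  Rx@0 = -337.1200 N
  Ry@0 = +113.4547 N
  Ry@4 = +121.1153 N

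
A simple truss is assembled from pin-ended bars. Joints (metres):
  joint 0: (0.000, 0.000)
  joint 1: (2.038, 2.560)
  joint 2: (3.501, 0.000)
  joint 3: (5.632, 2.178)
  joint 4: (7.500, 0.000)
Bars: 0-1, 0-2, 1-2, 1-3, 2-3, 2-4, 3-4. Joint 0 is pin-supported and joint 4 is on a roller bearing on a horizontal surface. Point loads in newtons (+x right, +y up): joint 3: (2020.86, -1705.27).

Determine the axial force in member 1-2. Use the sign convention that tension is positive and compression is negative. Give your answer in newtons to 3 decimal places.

-215.639

N=5 nodes, M=7 members, R=3 reactions → 2N=10, M+R=10
member 0 (0-1): L=3.2722, (cx,cy)=(0.6228,0.7824)
member 1 (0-2): L=3.5010, (cx,cy)=(1.0000,0.0000)
member 2 (1-2): L=2.9486, (cx,cy)=(0.4962,-0.8682)
member 3 (1-3): L=3.6142, (cx,cy)=(0.9944,-0.1057)
member 4 (2-3): L=3.0471, (cx,cy)=(0.6994,0.7148)
member 5 (2-4): L=3.9990, (cx,cy)=(1.0000,0.0000)
member 6 (3-4): L=2.8693, (cx,cy)=(0.6510,-0.7591)
solve A·x = −loads:
  F[0-1] = +207.2350 N (tension)
  F[0-2] = +1891.7879 N (tension)
  F[1-2] = -215.6395 N (compression)
  F[1-3] = +237.3969 N (tension)
  F[2-3] = +261.9321 N (tension)
  F[2-4] = +1601.6100 N (tension)
  F[3-4] = -2460.1513 N (compression)
  Rx@0 = -2020.8600 N
  Ry@0 = -162.1318 N
  Ry@4 = +1867.4018 N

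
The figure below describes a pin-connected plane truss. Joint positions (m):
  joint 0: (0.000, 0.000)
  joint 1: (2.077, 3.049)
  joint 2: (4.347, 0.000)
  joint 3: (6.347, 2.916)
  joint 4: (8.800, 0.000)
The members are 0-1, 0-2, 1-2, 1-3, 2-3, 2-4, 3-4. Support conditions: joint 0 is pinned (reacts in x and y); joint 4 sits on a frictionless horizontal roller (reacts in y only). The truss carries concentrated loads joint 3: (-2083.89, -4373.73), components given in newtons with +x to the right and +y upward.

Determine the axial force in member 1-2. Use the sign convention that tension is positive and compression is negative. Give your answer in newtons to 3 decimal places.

N=5 nodes, M=7 members, R=3 reactions → 2N=10, M+R=10
member 0 (0-1): L=3.6892, (cx,cy)=(0.5630,0.8265)
member 1 (0-2): L=4.3470, (cx,cy)=(1.0000,0.0000)
member 2 (1-2): L=3.8012, (cx,cy)=(0.5972,-0.8021)
member 3 (1-3): L=4.2721, (cx,cy)=(0.9995,-0.0311)
member 4 (2-3): L=3.5360, (cx,cy)=(0.5656,0.8247)
member 5 (2-4): L=4.4530, (cx,cy)=(1.0000,0.0000)
member 6 (3-4): L=3.8105, (cx,cy)=(0.6437,-0.7652)
solve A·x = −loads:
  F[0-1] = -2310.6951 N (compression)
  F[0-2] = -782.9873 N (compression)
  F[1-2] = +2489.0858 N (tension)
  F[1-3] = -2788.6771 N (compression)
  F[2-3] = -2420.9980 N (compression)
  F[2-4] = +2072.7912 N (tension)
  F[3-4] = -3219.9215 N (compression)
  Rx@0 = +2083.8900 N
  Ry@0 = +1909.7026 N
  Ry@4 = +2464.0274 N

2489.086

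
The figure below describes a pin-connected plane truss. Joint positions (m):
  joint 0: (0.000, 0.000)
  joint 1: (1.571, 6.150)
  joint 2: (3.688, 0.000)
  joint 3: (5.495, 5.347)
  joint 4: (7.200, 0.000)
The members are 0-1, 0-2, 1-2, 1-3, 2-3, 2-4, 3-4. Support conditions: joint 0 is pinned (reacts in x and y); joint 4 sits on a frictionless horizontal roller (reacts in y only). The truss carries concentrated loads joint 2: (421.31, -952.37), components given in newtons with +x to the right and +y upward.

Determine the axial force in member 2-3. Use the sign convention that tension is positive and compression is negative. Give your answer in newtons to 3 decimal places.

N=5 nodes, M=7 members, R=3 reactions → 2N=10, M+R=10
member 0 (0-1): L=6.3475, (cx,cy)=(0.2475,0.9689)
member 1 (0-2): L=3.6880, (cx,cy)=(1.0000,0.0000)
member 2 (1-2): L=6.5042, (cx,cy)=(0.3255,-0.9455)
member 3 (1-3): L=4.0053, (cx,cy)=(0.9797,-0.2005)
member 4 (2-3): L=5.6441, (cx,cy)=(0.3202,0.9474)
member 5 (2-4): L=3.5120, (cx,cy)=(1.0000,0.0000)
member 6 (3-4): L=5.6123, (cx,cy)=(0.3038,-0.9527)
solve A·x = −loads:
  F[0-1] = -479.4620 N (compression)
  F[0-2] = +539.9767 N (tension)
  F[1-2] = +556.1562 N (tension)
  F[1-3] = -305.8970 N (compression)
  F[2-3] = +450.1942 N (tension)
  F[2-4] = +155.5530 N (tension)
  F[3-4] = -512.0254 N (compression)
  Rx@0 = -421.3100 N
  Ry@0 = +464.5449 N
  Ry@4 = +487.8251 N

450.194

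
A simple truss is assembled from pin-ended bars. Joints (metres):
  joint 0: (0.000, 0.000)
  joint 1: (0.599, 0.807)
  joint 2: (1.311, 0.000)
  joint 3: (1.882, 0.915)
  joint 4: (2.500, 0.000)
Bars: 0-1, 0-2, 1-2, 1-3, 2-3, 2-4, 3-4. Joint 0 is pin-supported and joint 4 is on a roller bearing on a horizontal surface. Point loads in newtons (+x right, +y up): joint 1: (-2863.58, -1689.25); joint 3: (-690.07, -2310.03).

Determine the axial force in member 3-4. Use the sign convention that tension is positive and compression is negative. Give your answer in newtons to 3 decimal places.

N=5 nodes, M=7 members, R=3 reactions → 2N=10, M+R=10
member 0 (0-1): L=1.0050, (cx,cy)=(0.5960,0.8030)
member 1 (0-2): L=1.3110, (cx,cy)=(1.0000,0.0000)
member 2 (1-2): L=1.0762, (cx,cy)=(0.6616,-0.7499)
member 3 (1-3): L=1.2875, (cx,cy)=(0.9965,0.0839)
member 4 (2-3): L=1.0785, (cx,cy)=(0.5294,0.8484)
member 5 (2-4): L=1.1890, (cx,cy)=(1.0000,0.0000)
member 6 (3-4): L=1.1042, (cx,cy)=(0.5597,-0.8287)
solve A·x = −loads:
  F[0-1] = -3776.5483 N (compression)
  F[0-2] = -1302.7799 N (compression)
  F[1-2] = +1731.4756 N (tension)
  F[1-3] = -534.7030 N (compression)
  F[2-3] = -1530.4455 N (compression)
  F[2-4] = +652.9900 N (tension)
  F[3-4] = -1166.6658 N (compression)
  Rx@0 = +3553.6500 N
  Ry@0 = +3032.4744 N
  Ry@4 = +966.8056 N

-1166.666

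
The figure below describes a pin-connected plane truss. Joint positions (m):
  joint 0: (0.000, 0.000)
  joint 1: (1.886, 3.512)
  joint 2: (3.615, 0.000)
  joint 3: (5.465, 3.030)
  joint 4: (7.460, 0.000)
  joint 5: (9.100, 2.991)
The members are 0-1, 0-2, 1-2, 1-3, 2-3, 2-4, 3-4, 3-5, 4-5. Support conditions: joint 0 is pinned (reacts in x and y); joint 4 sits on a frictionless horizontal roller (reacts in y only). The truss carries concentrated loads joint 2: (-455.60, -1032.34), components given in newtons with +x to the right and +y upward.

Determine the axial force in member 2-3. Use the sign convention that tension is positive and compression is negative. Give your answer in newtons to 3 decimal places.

493.571

N=6 nodes, M=9 members, R=3 reactions → 2N=12, M+R=12
member 0 (0-1): L=3.9864, (cx,cy)=(0.4731,0.8810)
member 1 (0-2): L=3.6150, (cx,cy)=(1.0000,0.0000)
member 2 (1-2): L=3.9145, (cx,cy)=(0.4417,-0.8972)
member 3 (1-3): L=3.6113, (cx,cy)=(0.9911,-0.1335)
member 4 (2-3): L=3.5501, (cx,cy)=(0.5211,0.8535)
member 5 (2-4): L=3.8450, (cx,cy)=(1.0000,0.0000)
member 6 (3-4): L=3.6278, (cx,cy)=(0.5499,-0.8352)
member 7 (3-5): L=3.6352, (cx,cy)=(0.9999,-0.0107)
member 8 (4-5): L=3.4111, (cx,cy)=(0.4808,0.8768)
solve A·x = −loads:
  F[0-1] = -603.9532 N (compression)
  F[0-2] = -169.8624 N (compression)
  F[1-2] = +681.1219 N (tension)
  F[1-3] = -591.8760 N (compression)
  F[2-3] = +493.5713 N (tension)
  F[2-4] = +329.3764 N (tension)
  F[3-4] = -598.9531 N (compression)
  F[3-5] = -0.0000 N (compression)
  F[4-5] = +0.0000 N (tension)
  Rx@0 = +455.6000 N
  Ry@0 = +532.0841 N
  Ry@4 = +500.2559 N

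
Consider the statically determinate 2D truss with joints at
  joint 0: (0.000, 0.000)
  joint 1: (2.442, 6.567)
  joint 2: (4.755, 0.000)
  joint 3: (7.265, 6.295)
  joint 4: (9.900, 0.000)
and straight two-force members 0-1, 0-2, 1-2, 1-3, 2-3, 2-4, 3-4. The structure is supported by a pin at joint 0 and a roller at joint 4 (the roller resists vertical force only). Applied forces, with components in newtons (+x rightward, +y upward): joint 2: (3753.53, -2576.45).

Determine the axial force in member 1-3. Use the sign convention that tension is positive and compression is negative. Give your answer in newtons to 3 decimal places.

N=5 nodes, M=7 members, R=3 reactions → 2N=10, M+R=10
member 0 (0-1): L=7.0063, (cx,cy)=(0.3485,0.9373)
member 1 (0-2): L=4.7550, (cx,cy)=(1.0000,0.0000)
member 2 (1-2): L=6.9624, (cx,cy)=(0.3322,-0.9432)
member 3 (1-3): L=4.8307, (cx,cy)=(0.9984,-0.0563)
member 4 (2-3): L=6.7770, (cx,cy)=(0.3704,0.9289)
member 5 (2-4): L=5.1450, (cx,cy)=(1.0000,0.0000)
member 6 (3-4): L=6.8242, (cx,cy)=(0.3861,-0.9224)
solve A·x = −loads:
  F[0-1] = -1428.5529 N (compression)
  F[0-2] = +4251.4397 N (tension)
  F[1-2] = +1478.7441 N (tension)
  F[1-3] = -990.7372 N (compression)
  F[2-3] = +1272.1635 N (tension)
  F[2-4] = +517.9907 N (tension)
  F[3-4] = -1341.5152 N (compression)
  Rx@0 = -3753.5300 N
  Ry@0 = +1338.9733 N
  Ry@4 = +1237.4767 N

-990.737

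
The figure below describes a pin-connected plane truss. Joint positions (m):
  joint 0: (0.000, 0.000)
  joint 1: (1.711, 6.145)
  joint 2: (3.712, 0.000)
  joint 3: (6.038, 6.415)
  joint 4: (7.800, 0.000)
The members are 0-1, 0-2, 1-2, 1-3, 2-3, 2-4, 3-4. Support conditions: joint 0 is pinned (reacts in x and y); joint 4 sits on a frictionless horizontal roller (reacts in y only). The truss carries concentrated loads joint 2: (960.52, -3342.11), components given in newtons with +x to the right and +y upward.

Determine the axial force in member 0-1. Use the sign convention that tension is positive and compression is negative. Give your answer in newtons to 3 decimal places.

-1818.240

N=5 nodes, M=7 members, R=3 reactions → 2N=10, M+R=10
member 0 (0-1): L=6.3788, (cx,cy)=(0.2682,0.9634)
member 1 (0-2): L=3.7120, (cx,cy)=(1.0000,0.0000)
member 2 (1-2): L=6.4626, (cx,cy)=(0.3096,-0.9509)
member 3 (1-3): L=4.3354, (cx,cy)=(0.9981,0.0623)
member 4 (2-3): L=6.8237, (cx,cy)=(0.3409,0.9401)
member 5 (2-4): L=4.0880, (cx,cy)=(1.0000,0.0000)
member 6 (3-4): L=6.6526, (cx,cy)=(0.2649,-0.9643)
solve A·x = −loads:
  F[0-1] = -1818.2401 N (compression)
  F[0-2] = +1448.2339 N (tension)
  F[1-2] = +1774.0821 N (tension)
  F[1-3] = -1039.0369 N (compression)
  F[2-3] = +1760.6568 N (tension)
  F[2-4] = +436.8611 N (tension)
  F[3-4] = -1649.4068 N (compression)
  Rx@0 = -960.5200 N
  Ry@0 = +1751.6084 N
  Ry@4 = +1590.5016 N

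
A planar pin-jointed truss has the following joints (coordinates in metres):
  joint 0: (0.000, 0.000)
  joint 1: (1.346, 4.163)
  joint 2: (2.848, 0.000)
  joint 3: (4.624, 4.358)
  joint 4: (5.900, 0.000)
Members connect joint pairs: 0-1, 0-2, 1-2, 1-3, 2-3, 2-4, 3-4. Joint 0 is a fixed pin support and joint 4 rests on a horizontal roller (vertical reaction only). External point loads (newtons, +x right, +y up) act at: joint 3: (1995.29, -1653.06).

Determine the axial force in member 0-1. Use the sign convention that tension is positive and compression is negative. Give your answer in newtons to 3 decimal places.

1173.198

N=5 nodes, M=7 members, R=3 reactions → 2N=10, M+R=10
member 0 (0-1): L=4.3752, (cx,cy)=(0.3076,0.9515)
member 1 (0-2): L=2.8480, (cx,cy)=(1.0000,0.0000)
member 2 (1-2): L=4.4257, (cx,cy)=(0.3394,-0.9406)
member 3 (1-3): L=3.2838, (cx,cy)=(0.9982,0.0594)
member 4 (2-3): L=4.7060, (cx,cy)=(0.3774,0.9261)
member 5 (2-4): L=3.0520, (cx,cy)=(1.0000,0.0000)
member 6 (3-4): L=4.5410, (cx,cy)=(0.2810,-0.9597)
solve A·x = −loads:
  F[0-1] = +1173.1981 N (tension)
  F[0-2] = +1634.3629 N (tension)
  F[1-2] = -1139.4534 N (compression)
  F[1-3] = +748.9605 N (tension)
  F[2-3] = +1157.4108 N (tension)
  F[2-4] = +810.8543 N (tension)
  F[3-4] = -2885.6263 N (compression)
  Rx@0 = -1995.2900 N
  Ry@0 = -1116.2999 N
  Ry@4 = +2769.3599 N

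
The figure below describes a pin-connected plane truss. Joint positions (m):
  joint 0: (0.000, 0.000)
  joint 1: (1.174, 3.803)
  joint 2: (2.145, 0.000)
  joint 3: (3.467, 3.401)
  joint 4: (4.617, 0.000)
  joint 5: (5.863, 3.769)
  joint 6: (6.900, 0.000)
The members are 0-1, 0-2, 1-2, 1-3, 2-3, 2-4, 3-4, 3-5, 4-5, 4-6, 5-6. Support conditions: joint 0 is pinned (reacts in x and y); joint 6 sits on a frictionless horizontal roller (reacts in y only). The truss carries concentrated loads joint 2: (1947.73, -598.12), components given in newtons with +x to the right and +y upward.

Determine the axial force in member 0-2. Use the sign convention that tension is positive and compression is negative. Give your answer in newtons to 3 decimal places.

N=7 nodes, M=11 members, R=3 reactions → 2N=14, M+R=14
member 0 (0-1): L=3.9801, (cx,cy)=(0.2950,0.9555)
member 1 (0-2): L=2.1450, (cx,cy)=(1.0000,0.0000)
member 2 (1-2): L=3.9250, (cx,cy)=(0.2474,-0.9689)
member 3 (1-3): L=2.3280, (cx,cy)=(0.9850,-0.1727)
member 4 (2-3): L=3.6489, (cx,cy)=(0.3623,0.9321)
member 5 (2-4): L=2.4720, (cx,cy)=(1.0000,0.0000)
member 6 (3-4): L=3.5902, (cx,cy)=(0.3203,-0.9473)
member 7 (3-5): L=2.4241, (cx,cy)=(0.9884,0.1518)
member 8 (4-5): L=3.9696, (cx,cy)=(0.3139,0.9495)
member 9 (4-6): L=2.2830, (cx,cy)=(1.0000,0.0000)
member 10 (5-6): L=3.9091, (cx,cy)=(0.2653,-0.9642)
solve A·x = −loads:
  F[0-1] = -431.3759 N (compression)
  F[0-2] = +2074.9723 N (tension)
  F[1-2] = +469.4426 N (tension)
  F[1-3] = -247.0888 N (compression)
  F[2-3] = +153.7124 N (tension)
  F[2-4] = +187.6868 N (tension)
  F[3-4] = -215.5167 N (compression)
  F[3-5] = -120.0439 N (compression)
  F[4-5] = +215.0283 N (tension)
  F[4-6] = +51.1587 N (tension)
  F[5-6] = -192.8468 N (compression)
  Rx@0 = -1947.7300 N
  Ry@0 = +412.1827 N
  Ry@6 = +185.9373 N

2074.972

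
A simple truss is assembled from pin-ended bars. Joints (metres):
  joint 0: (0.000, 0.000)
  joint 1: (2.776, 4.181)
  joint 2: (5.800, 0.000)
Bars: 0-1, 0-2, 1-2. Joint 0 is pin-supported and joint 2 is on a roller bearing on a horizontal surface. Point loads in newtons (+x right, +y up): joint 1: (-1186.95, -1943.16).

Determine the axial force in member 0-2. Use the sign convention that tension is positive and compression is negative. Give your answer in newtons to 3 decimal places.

53.818

N=3 nodes, M=3 members, R=3 reactions → 2N=6, M+R=6
member 0 (0-1): L=5.0187, (cx,cy)=(0.5531,0.8331)
member 1 (0-2): L=5.8000, (cx,cy)=(1.0000,0.0000)
member 2 (1-2): L=5.1600, (cx,cy)=(0.5860,-0.8103)
solve A·x = −loads:
  F[0-1] = -2243.1529 N (compression)
  F[0-2] = +53.8182 N (tension)
  F[1-2] = -91.8322 N (compression)
  Rx@0 = +1186.9500 N
  Ry@0 = +1868.7507 N
  Ry@2 = +74.4093 N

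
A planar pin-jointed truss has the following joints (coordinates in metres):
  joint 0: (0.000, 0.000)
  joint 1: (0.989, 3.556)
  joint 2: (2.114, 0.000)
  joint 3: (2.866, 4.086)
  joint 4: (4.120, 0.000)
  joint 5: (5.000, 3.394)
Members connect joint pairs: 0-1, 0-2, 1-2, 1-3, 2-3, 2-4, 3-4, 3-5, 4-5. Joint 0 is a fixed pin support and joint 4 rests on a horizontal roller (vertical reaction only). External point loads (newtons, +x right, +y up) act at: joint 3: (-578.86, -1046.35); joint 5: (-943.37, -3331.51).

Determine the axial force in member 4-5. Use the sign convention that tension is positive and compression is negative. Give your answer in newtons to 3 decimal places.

N=6 nodes, M=9 members, R=3 reactions → 2N=12, M+R=12
member 0 (0-1): L=3.6910, (cx,cy)=(0.2680,0.9634)
member 1 (0-2): L=2.1140, (cx,cy)=(1.0000,0.0000)
member 2 (1-2): L=3.7297, (cx,cy)=(0.3016,-0.9534)
member 3 (1-3): L=1.9504, (cx,cy)=(0.9624,0.2717)
member 4 (2-3): L=4.1546, (cx,cy)=(0.1810,0.9835)
member 5 (2-4): L=2.0060, (cx,cy)=(1.0000,0.0000)
member 6 (3-4): L=4.2741, (cx,cy)=(0.2934,-0.9560)
member 7 (3-5): L=2.2434, (cx,cy)=(0.9512,-0.3085)
member 8 (4-5): L=3.5062, (cx,cy)=(0.2510,0.9680)
solve A·x = −loads:
  F[0-1] = -994.4757 N (compression)
  F[0-2] = -1255.7590 N (compression)
  F[1-2] = +850.0600 N (tension)
  F[1-3] = -543.3209 N (compression)
  F[2-3] = -824.0797 N (compression)
  F[2-4] = -850.1929 N (compression)
  F[3-4] = -67.4042 N (compression)
  F[3-5] = -77.1638 N (compression)
  F[4-5] = -3466.2609 N (compression)
  Rx@0 = +1522.2300 N
  Ry@0 = +958.1102 N
  Ry@4 = +3419.7498 N

-3466.261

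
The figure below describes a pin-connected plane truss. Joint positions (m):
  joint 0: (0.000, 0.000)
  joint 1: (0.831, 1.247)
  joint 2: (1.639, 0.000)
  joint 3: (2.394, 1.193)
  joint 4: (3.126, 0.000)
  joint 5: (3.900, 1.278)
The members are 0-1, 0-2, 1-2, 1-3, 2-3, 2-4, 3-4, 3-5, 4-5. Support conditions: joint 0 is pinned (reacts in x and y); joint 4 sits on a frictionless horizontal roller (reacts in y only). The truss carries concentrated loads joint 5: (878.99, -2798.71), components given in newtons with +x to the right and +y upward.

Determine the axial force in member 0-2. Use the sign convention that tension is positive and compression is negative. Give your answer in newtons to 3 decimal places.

177.725

N=6 nodes, M=9 members, R=3 reactions → 2N=12, M+R=12
member 0 (0-1): L=1.4985, (cx,cy)=(0.5545,0.8322)
member 1 (0-2): L=1.6390, (cx,cy)=(1.0000,0.0000)
member 2 (1-2): L=1.4859, (cx,cy)=(0.5438,-0.8392)
member 3 (1-3): L=1.5639, (cx,cy)=(0.9994,-0.0345)
member 4 (2-3): L=1.4118, (cx,cy)=(0.5348,0.8450)
member 5 (2-4): L=1.4870, (cx,cy)=(1.0000,0.0000)
member 6 (3-4): L=1.3997, (cx,cy)=(0.5230,-0.8523)
member 7 (3-5): L=1.5084, (cx,cy)=(0.9984,0.0564)
member 8 (4-5): L=1.4941, (cx,cy)=(0.5180,0.8554)
solve A·x = −loads:
  F[0-1] = +1264.5746 N (tension)
  F[0-2] = +177.7250 N (tension)
  F[1-2] = -1312.1589 N (compression)
  F[1-3] = +1415.6367 N (tension)
  F[2-3] = +1303.1935 N (tension)
  F[2-4] = -1232.7056 N (compression)
  F[3-4] = -1058.1401 N (compression)
  F[3-5] = +2669.3242 N (tension)
  F[4-5] = -3447.8243 N (compression)
  Rx@0 = -878.9900 N
  Ry@0 = -1052.3195 N
  Ry@4 = +3851.0295 N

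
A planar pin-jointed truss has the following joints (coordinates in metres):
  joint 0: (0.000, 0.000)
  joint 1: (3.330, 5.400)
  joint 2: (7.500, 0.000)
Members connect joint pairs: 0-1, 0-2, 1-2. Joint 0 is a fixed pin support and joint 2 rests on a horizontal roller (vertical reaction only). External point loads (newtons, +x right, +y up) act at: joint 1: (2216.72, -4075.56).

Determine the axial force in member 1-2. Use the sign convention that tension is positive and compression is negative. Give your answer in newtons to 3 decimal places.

N=3 nodes, M=3 members, R=3 reactions → 2N=6, M+R=6
member 0 (0-1): L=6.3442, (cx,cy)=(0.5249,0.8512)
member 1 (0-2): L=7.5000, (cx,cy)=(1.0000,0.0000)
member 2 (1-2): L=6.8227, (cx,cy)=(0.6112,-0.7915)
solve A·x = −loads:
  F[0-1] = -787.1192 N (compression)
  F[0-2] = +2629.8700 N (tension)
  F[1-2] = -4302.8176 N (compression)
  Rx@0 = -2216.7200 N
  Ry@0 = +669.9730 N
  Ry@2 = +3405.5870 N

-4302.818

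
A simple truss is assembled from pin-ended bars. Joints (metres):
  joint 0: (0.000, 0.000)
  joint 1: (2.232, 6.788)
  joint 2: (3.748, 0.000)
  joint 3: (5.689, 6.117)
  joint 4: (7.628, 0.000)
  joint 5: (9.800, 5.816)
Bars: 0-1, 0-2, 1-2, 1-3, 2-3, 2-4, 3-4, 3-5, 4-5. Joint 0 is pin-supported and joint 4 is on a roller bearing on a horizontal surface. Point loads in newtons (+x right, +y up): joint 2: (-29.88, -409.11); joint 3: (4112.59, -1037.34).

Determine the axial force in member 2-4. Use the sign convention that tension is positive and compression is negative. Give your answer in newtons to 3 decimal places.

1354.356

N=6 nodes, M=9 members, R=3 reactions → 2N=12, M+R=12
member 0 (0-1): L=7.1455, (cx,cy)=(0.3124,0.9500)
member 1 (0-2): L=3.7480, (cx,cy)=(1.0000,0.0000)
member 2 (1-2): L=6.9552, (cx,cy)=(0.2180,-0.9760)
member 3 (1-3): L=3.5215, (cx,cy)=(0.9817,-0.1905)
member 4 (2-3): L=6.4176, (cx,cy)=(0.3025,0.9532)
member 5 (2-4): L=3.8800, (cx,cy)=(1.0000,0.0000)
member 6 (3-4): L=6.4170, (cx,cy)=(0.3022,-0.9533)
member 7 (3-5): L=4.1220, (cx,cy)=(0.9973,-0.0730)
member 8 (4-5): L=6.2083, (cx,cy)=(0.3499,0.9368)
solve A·x = −loads:
  F[0-1] = +2975.0234 N (tension)
  F[0-2] = +3153.4240 N (tension)
  F[1-2] = -3220.1968 N (compression)
  F[1-3] = +1661.6207 N (tension)
  F[2-3] = +3726.4086 N (tension)
  F[2-4] = +1354.3558 N (tension)
  F[3-4] = -4482.1304 N (compression)
  F[3-5] = -0.0000 N (compression)
  F[4-5] = +0.0000 N (tension)
  Rx@0 = -4082.7100 N
  Ry@0 = -2826.1620 N
  Ry@4 = +4272.6120 N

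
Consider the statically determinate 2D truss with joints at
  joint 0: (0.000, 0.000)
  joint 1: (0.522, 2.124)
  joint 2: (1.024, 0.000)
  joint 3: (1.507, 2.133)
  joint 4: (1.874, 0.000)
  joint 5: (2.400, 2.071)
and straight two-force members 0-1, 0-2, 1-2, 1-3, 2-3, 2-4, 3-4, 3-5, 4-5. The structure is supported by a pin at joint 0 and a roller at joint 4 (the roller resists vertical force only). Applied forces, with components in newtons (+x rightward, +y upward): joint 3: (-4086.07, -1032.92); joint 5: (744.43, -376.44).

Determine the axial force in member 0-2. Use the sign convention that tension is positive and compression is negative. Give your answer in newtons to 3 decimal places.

-2377.087

N=6 nodes, M=9 members, R=3 reactions → 2N=12, M+R=12
member 0 (0-1): L=2.1872, (cx,cy)=(0.2387,0.9711)
member 1 (0-2): L=1.0240, (cx,cy)=(1.0000,0.0000)
member 2 (1-2): L=2.1825, (cx,cy)=(0.2300,-0.9732)
member 3 (1-3): L=0.9850, (cx,cy)=(1.0000,0.0091)
member 4 (2-3): L=2.1870, (cx,cy)=(0.2209,0.9753)
member 5 (2-4): L=0.8500, (cx,cy)=(1.0000,0.0000)
member 6 (3-4): L=2.1643, (cx,cy)=(0.1696,-0.9855)
member 7 (3-5): L=0.8951, (cx,cy)=(0.9976,-0.0693)
member 8 (4-5): L=2.1368, (cx,cy)=(0.2462,0.9692)
solve A·x = −loads:
  F[0-1] = -4041.5195 N (compression)
  F[0-2] = -2377.0873 N (compression)
  F[1-2] = +4015.1325 N (tension)
  F[1-3] = -1888.1508 N (compression)
  F[2-3] = -4006.4075 N (compression)
  F[2-4] = -568.7518 N (compression)
  F[3-4] = +2876.1495 N (tension)
  F[3-5] = +827.4704 N (tension)
  F[4-5] = -329.2599 N (compression)
  Rx@0 = +3341.6400 N
  Ry@0 = +3924.7316 N
  Ry@4 = -2515.3716 N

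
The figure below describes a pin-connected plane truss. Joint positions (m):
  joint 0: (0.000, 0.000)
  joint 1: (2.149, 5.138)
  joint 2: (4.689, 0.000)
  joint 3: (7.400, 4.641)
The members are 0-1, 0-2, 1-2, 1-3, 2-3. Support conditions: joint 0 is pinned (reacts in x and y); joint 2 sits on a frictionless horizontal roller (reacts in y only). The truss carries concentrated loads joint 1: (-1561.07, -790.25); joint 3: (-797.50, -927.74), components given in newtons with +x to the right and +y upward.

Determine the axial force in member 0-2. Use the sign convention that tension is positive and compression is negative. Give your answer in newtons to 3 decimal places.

N=4 nodes, M=5 members, R=3 reactions → 2N=8, M+R=8
member 0 (0-1): L=5.5693, (cx,cy)=(0.3859,0.9226)
member 1 (0-2): L=4.6890, (cx,cy)=(1.0000,0.0000)
member 2 (1-2): L=5.7315, (cx,cy)=(0.4432,-0.8964)
member 3 (1-3): L=5.2745, (cx,cy)=(0.9956,-0.0942)
member 4 (2-3): L=5.3748, (cx,cy)=(0.5044,0.8635)
solve A·x = −loads:
  F[0-1] = -2592.3401 N (compression)
  F[0-2] = -1358.2780 N (compression)
  F[1-2] = +1811.8848 N (tension)
  F[1-3] = -243.2614 N (compression)
  F[2-3] = -1100.9720 N (compression)
  Rx@0 = +2358.5700 N
  Ry@0 = +2391.5775 N
  Ry@2 = -673.5875 N

-1358.278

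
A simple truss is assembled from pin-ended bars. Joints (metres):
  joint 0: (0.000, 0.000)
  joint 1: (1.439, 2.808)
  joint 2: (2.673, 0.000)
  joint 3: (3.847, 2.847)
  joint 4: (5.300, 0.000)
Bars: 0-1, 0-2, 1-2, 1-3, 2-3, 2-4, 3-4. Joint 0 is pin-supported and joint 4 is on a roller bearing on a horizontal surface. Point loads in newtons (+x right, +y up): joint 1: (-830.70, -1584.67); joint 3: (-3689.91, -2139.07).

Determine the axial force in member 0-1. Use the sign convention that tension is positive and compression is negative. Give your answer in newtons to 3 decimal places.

N=5 nodes, M=7 members, R=3 reactions → 2N=10, M+R=10
member 0 (0-1): L=3.1552, (cx,cy)=(0.4561,0.8899)
member 1 (0-2): L=2.6730, (cx,cy)=(1.0000,0.0000)
member 2 (1-2): L=3.0672, (cx,cy)=(0.4023,-0.9155)
member 3 (1-3): L=2.4083, (cx,cy)=(0.9999,0.0162)
member 4 (2-3): L=3.0796, (cx,cy)=(0.3812,0.9245)
member 5 (2-4): L=2.6270, (cx,cy)=(1.0000,0.0000)
member 6 (3-4): L=3.1963, (cx,cy)=(0.4546,-0.8907)
solve A·x = −loads:
  F[0-1] = -4677.8874 N (compression)
  F[0-2] = -2387.1860 N (compression)
  F[1-2] = +2773.6019 N (tension)
  F[1-3] = -2418.9260 N (compression)
  F[2-3] = -2746.6444 N (compression)
  F[2-4] = -224.2161 N (compression)
  F[3-4] = +493.2360 N (tension)
  Rx@0 = +4520.6100 N
  Ry@0 = +4163.0677 N
  Ry@4 = -439.3277 N

-4677.887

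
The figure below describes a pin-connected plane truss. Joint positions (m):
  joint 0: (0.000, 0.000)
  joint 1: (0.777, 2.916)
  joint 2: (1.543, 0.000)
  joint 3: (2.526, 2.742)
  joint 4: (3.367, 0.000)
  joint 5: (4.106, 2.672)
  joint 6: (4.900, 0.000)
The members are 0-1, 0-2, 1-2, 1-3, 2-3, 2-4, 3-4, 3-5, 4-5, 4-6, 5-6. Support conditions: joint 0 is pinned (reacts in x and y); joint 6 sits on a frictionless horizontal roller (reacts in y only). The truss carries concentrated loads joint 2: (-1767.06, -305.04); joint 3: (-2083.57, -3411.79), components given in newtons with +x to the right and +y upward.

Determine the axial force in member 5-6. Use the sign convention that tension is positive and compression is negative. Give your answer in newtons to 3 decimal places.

-718.693

N=7 nodes, M=11 members, R=3 reactions → 2N=14, M+R=14
member 0 (0-1): L=3.0177, (cx,cy)=(0.2575,0.9663)
member 1 (0-2): L=1.5430, (cx,cy)=(1.0000,0.0000)
member 2 (1-2): L=3.0149, (cx,cy)=(0.2541,-0.9672)
member 3 (1-3): L=1.7576, (cx,cy)=(0.9951,-0.0990)
member 4 (2-3): L=2.9129, (cx,cy)=(0.3375,0.9413)
member 5 (2-4): L=1.8240, (cx,cy)=(1.0000,0.0000)
member 6 (3-4): L=2.8681, (cx,cy)=(0.2932,-0.9560)
member 7 (3-5): L=1.5815, (cx,cy)=(0.9990,-0.0443)
member 8 (4-5): L=2.7723, (cx,cy)=(0.2666,0.9638)
member 9 (4-6): L=1.5330, (cx,cy)=(1.0000,0.0000)
member 10 (5-6): L=2.7875, (cx,cy)=(0.2848,-0.9586)
solve A·x = −loads:
  F[0-1] = -3133.5595 N (compression)
  F[0-2] = -3043.8104 N (compression)
  F[1-2] = +3299.8657 N (tension)
  F[1-3] = -1653.3340 N (compression)
  F[2-3] = -3066.4293 N (compression)
  F[2-4] = +596.4612 N (tension)
  F[3-4] = -702.5013 N (compression)
  F[3-5] = -390.8511 N (compression)
  F[4-5] = +696.8346 N (tension)
  F[4-6] = +204.7166 N (tension)
  F[5-6] = -718.6933 N (compression)
  Rx@0 = +3850.6300 N
  Ry@0 = +3027.9097 N
  Ry@6 = +688.9203 N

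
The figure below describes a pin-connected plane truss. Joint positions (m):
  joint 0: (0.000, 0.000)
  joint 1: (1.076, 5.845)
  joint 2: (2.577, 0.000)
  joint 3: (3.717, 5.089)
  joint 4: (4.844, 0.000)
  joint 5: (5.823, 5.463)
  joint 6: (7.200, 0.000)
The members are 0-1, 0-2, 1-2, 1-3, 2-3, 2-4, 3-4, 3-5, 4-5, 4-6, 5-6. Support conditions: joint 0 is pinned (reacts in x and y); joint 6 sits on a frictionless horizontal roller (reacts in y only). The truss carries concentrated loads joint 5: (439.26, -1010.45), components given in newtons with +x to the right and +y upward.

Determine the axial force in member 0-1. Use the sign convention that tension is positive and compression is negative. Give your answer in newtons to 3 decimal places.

142.393

N=7 nodes, M=11 members, R=3 reactions → 2N=14, M+R=14
member 0 (0-1): L=5.9432, (cx,cy)=(0.1810,0.9835)
member 1 (0-2): L=2.5770, (cx,cy)=(1.0000,0.0000)
member 2 (1-2): L=6.0347, (cx,cy)=(0.2487,-0.9686)
member 3 (1-3): L=2.7471, (cx,cy)=(0.9614,-0.2752)
member 4 (2-3): L=5.2151, (cx,cy)=(0.2186,0.9758)
member 5 (2-4): L=2.2670, (cx,cy)=(1.0000,0.0000)
member 6 (3-4): L=5.2123, (cx,cy)=(0.2162,-0.9763)
member 7 (3-5): L=2.1390, (cx,cy)=(0.9846,0.1749)
member 8 (4-5): L=5.5500, (cx,cy)=(0.1764,0.9843)
member 9 (4-6): L=2.3560, (cx,cy)=(1.0000,0.0000)
member 10 (5-6): L=5.6339, (cx,cy)=(0.2444,-0.9697)
solve A·x = −loads:
  F[0-1] = +142.3931 N (tension)
  F[0-2] = +413.4802 N (tension)
  F[1-2] = -164.2791 N (compression)
  F[1-3] = +69.3176 N (tension)
  F[2-3] = +163.0598 N (tension)
  F[2-4] = +336.9750 N (tension)
  F[3-4] = -120.1047 N (compression)
  F[3-5] = +130.2607 N (tension)
  F[4-5] = +119.1317 N (tension)
  F[4-6] = +289.9917 N (tension)
  F[5-6] = -1186.4748 N (compression)
  Rx@0 = -439.2600 N
  Ry@0 = -140.0400 N
  Ry@6 = +1150.4900 N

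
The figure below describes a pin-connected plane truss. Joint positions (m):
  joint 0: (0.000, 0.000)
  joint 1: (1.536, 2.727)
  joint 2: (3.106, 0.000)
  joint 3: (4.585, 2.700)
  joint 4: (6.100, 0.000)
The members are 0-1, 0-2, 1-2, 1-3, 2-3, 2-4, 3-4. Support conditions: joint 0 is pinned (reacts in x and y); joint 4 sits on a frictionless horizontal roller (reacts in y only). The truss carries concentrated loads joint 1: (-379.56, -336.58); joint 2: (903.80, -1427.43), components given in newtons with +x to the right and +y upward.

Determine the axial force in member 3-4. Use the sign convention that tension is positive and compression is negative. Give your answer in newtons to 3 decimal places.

-736.033

N=5 nodes, M=7 members, R=3 reactions → 2N=10, M+R=10
member 0 (0-1): L=3.1298, (cx,cy)=(0.4908,0.8713)
member 1 (0-2): L=3.1060, (cx,cy)=(1.0000,0.0000)
member 2 (1-2): L=3.1467, (cx,cy)=(0.4989,-0.8666)
member 3 (1-3): L=3.0491, (cx,cy)=(1.0000,-0.0089)
member 4 (2-3): L=3.0785, (cx,cy)=(0.4804,0.8770)
member 5 (2-4): L=2.9940, (cx,cy)=(1.0000,0.0000)
member 6 (3-4): L=3.0960, (cx,cy)=(0.4893,-0.8721)
solve A·x = −loads:
  F[0-1] = -1287.8787 N (compression)
  F[0-2] = +1156.2816 N (tension)
  F[1-2] = +913.6643 N (tension)
  F[1-3] = -708.3756 N (compression)
  F[2-3] = +724.7312 N (tension)
  F[2-4] = +360.1712 N (tension)
  F[3-4] = -736.0333 N (compression)
  Rx@0 = -524.2400 N
  Ry@0 = +1122.1208 N
  Ry@4 = +641.8892 N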